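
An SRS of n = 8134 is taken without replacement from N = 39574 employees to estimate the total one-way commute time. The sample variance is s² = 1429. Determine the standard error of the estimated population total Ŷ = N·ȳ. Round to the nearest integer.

14785

Var(Ŷ) = N²·Var(ȳ) = N²·(1 − n/N)·s²/n.
f = 8134/39574 = 0.20553899; Var(ȳ) = 0.79446101·1429/8134 = 0.13957275.
Var(Ŷ) = 39574² · 0.13957275 = 2.1858509 × 10^8.
SE(Ŷ) = √(2.1858509 × 10^8) = 14785.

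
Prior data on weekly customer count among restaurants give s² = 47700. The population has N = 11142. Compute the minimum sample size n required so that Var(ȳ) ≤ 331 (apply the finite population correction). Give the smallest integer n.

143

Without fpc, n₀ = s²/D = 47700/331 = 144.1088.
With fpc, (1 − n/N)·s²/n ≤ D requires n ≥ n₀/(1 + n₀/N) = 144.1088/(1 + 144.1088/11142) = 142.2687.
Rounding up, n = 143.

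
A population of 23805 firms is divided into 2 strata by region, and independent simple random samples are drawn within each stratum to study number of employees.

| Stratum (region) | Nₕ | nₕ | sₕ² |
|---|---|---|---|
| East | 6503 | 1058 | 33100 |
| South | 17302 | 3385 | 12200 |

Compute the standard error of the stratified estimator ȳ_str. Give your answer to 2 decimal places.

1.87

Var(ȳ_str) = Σₕ Wₕ²(1 − fₕ)sₕ²/nₕ with Wₕ = Nₕ/N, N = 23805.
East: Wₕ = 0.27317790; term = 0.27317790²·(1 − 0.16269414)·33100/1058 = 1.9548687.
South: Wₕ = 0.72682210; term = 0.72682210²·(1 − 0.19564212)·12200/3385 = 1.5314637.
Sum = 3.4863324.
SE = √(3.4863324) = 1.87.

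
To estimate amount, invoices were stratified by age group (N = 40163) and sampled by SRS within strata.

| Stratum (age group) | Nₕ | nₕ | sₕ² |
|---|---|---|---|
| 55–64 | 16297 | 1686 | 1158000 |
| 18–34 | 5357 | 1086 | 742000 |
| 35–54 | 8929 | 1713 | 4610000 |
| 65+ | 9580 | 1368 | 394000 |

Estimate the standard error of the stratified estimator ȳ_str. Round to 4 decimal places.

Var(ȳ_str) = Σₕ Wₕ²(1 − fₕ)sₕ²/nₕ with Wₕ = Nₕ/N, N = 40163.
55–64: Wₕ = 0.40577148; term = 0.40577148²·(1 − 0.10345462)·1158000/1686 = 101.38794.
18–34: Wₕ = 0.13338147; term = 0.13338147²·(1 − 0.20272541)·742000/1086 = 9.6910985.
35–54: Wₕ = 0.22231905; term = 0.22231905²·(1 − 0.19184679)·4610000/1713 = 107.49558.
65+: Wₕ = 0.23852800; term = 0.23852800²·(1 − 0.14279749)·394000/1368 = 14.046635.
Sum = 232.62125.
SE = √(232.62125) = 15.2519.

15.2519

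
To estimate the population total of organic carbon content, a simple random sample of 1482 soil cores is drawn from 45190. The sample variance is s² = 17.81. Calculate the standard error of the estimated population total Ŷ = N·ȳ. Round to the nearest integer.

Var(Ŷ) = N²·Var(ȳ) = N²·(1 − n/N)·s²/n.
f = 1482/45190 = 0.03279487; Var(ȳ) = 0.96720513·17.81/1482 = 0.01162343.
Var(Ŷ) = 45190² · 0.01162343 = 2.3736626 × 10^7.
SE(Ŷ) = √(2.3736626 × 10^7) = 4872.

4872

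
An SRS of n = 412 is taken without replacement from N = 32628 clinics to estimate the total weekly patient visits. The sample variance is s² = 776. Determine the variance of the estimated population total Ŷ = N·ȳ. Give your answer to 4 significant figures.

Var(Ŷ) = N²·Var(ȳ) = N²·(1 − n/N)·s²/n.
f = 412/32628 = 0.01262719; Var(ȳ) = 0.98737281·776/412 = 1.8597119.
Var(Ŷ) = 32628² · 1.8597119 = 1.979824 × 10^9.

1.980 × 10^9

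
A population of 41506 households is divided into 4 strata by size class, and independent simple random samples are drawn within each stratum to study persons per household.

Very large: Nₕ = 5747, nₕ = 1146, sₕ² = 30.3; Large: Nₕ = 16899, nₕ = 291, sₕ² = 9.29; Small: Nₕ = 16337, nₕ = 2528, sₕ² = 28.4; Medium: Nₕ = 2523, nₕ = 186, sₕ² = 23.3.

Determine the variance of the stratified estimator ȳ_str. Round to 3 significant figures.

Var(ȳ_str) = Σₕ Wₕ²(1 − fₕ)sₕ²/nₕ with Wₕ = Nₕ/N, N = 41506.
Very large: Wₕ = 0.13846191; term = 0.13846191²·(1 − 0.19940839)·30.3/1146 = 4.0581648 × 10^-4.
Large: Wₕ = 0.40714595; term = 0.40714595²·(1 − 0.01721995)·9.29/291 = 0.0052009096.
Small: Wₕ = 0.39360574; term = 0.39360574²·(1 − 0.15474077)·28.4/2528 = 0.0014711401.
Medium: Wₕ = 0.06078639; term = 0.06078639²·(1 − 0.07372176)·23.3/186 = 4.2874313 × 10^-4.
Sum = 0.0075066093.

0.00751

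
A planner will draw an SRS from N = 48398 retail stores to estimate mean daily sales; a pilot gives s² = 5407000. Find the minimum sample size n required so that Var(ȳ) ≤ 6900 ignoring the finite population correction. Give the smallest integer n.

784

Without fpc, n₀ = s²/D = 5407000/6900 = 783.6232.
Rounding up, n = 784.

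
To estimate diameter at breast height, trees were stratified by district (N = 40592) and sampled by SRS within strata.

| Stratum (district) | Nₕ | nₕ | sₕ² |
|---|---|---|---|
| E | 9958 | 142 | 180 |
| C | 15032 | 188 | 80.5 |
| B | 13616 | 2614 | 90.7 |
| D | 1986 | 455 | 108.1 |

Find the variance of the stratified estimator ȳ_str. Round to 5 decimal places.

Var(ȳ_str) = Σₕ Wₕ²(1 − fₕ)sₕ²/nₕ with Wₕ = Nₕ/N, N = 40592.
E: Wₕ = 0.24531927; term = 0.24531927²·(1 − 0.01425989)·180/142 = 0.075198631.
C: Wₕ = 0.37031927; term = 0.37031927²·(1 − 0.01250665)·80.5/188 = 0.057986226.
B: Wₕ = 0.33543555; term = 0.33543555²·(1 − 0.19198002)·90.7/2614 = 0.0031545832.
D: Wₕ = 0.04892590; term = 0.04892590²·(1 − 0.22910373)·108.1/455 = 4.3841745 × 10^-4.
Sum = 0.13677786.

0.13678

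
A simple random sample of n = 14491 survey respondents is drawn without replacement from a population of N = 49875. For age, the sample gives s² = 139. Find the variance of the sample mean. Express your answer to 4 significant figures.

Under SRS without replacement, Var(ȳ) = (1 − f)·s²/n with f = n/N = 14491/49875 = 0.29054637.
Var(ȳ) = (1 − 0.29054637)·139/14491 = 0.70945363·0.0095921607 = 0.0068051932.

0.006805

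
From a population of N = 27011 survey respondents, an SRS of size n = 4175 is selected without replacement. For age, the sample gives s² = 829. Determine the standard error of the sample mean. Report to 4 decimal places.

0.4097

Under SRS without replacement, Var(ȳ) = (1 − f)·s²/n with f = n/N = 4175/27011 = 0.15456666.
Var(ȳ) = (1 − 0.15456666)·829/4175 = 0.84543334·0.19856287 = 0.16787167.
SE(ȳ) = √(0.16787167) = 0.4097.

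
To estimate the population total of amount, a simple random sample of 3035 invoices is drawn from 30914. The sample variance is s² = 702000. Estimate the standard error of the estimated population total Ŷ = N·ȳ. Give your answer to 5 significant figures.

Var(Ŷ) = N²·Var(ȳ) = N²·(1 − n/N)·s²/n.
f = 3035/30914 = 0.09817558; Var(ȳ) = 0.90182442·702000/3035 = 208.59332.
Var(Ŷ) = 30914² · 208.59332 = 1.993475 × 10^11.
SE(Ŷ) = √(1.993475 × 10^11) = 446480.

446480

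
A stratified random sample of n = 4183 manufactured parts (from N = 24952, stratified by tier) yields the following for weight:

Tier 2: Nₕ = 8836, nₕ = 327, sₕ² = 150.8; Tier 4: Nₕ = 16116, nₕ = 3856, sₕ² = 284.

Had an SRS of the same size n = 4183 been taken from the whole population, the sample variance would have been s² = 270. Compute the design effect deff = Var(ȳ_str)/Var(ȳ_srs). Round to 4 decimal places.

Var(ȳ_str) = Σ Wₕ²(1−fₕ)sₕ²/nₕ with Wₕ = Nₕ/24952:
  Tier 2: (8836/24952)²·(1−327/8836)·150.8/327 = 0.055689984
  Tier 4: (16116/24952)²·(1−3856/16116)·284/3856 = 0.023373208
  → Var(ȳ_str) = 0.079063192.
Var(ȳ_srs) = (1 − 4183/24952)·270/4183 = 0.0537262.
deff = 0.079063192 / 0.0537262 = 1.4716.

1.4716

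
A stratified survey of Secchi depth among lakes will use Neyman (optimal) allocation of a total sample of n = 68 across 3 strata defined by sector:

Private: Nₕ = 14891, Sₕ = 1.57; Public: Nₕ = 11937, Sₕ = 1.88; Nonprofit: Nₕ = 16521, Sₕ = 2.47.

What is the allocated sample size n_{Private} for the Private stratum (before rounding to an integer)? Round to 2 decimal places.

18.35

Neyman allocation: nₕ = n·NₕSₕ / Σⱼ NⱼSⱼ.
Σ NⱼSⱼ = 14891·1.57 + 11937·1.88 + 16521·2.47 = 86627.3.
n_{Private} = 68·14891·1.57 / 86627.3 = 18.35.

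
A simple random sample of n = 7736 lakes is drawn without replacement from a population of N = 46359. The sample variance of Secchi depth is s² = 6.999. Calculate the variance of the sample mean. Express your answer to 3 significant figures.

Under SRS without replacement, Var(ȳ) = (1 − f)·s²/n with f = n/N = 7736/46359 = 0.16687159.
Var(ȳ) = (1 − 0.16687159)·6.999/7736 = 0.83312841·9.0473113 × 10^-4 = 7.5375721 × 10^-4.

7.54 × 10^-4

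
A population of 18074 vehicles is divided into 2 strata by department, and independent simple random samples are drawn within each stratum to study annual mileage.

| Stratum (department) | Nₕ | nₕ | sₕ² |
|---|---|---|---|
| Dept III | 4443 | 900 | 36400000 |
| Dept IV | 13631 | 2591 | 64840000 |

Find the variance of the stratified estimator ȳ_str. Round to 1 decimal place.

13477.2

Var(ȳ_str) = Σₕ Wₕ²(1 − fₕ)sₕ²/nₕ with Wₕ = Nₕ/N, N = 18074.
Dept III: Wₕ = 0.24582273; term = 0.24582273²·(1 − 0.20256583)·36400000/900 = 1948.9369.
Dept IV: Wₕ = 0.75417727; term = 0.75417727²·(1 − 0.19008143)·64840000/2591 = 11528.262.
Sum = 13477.199.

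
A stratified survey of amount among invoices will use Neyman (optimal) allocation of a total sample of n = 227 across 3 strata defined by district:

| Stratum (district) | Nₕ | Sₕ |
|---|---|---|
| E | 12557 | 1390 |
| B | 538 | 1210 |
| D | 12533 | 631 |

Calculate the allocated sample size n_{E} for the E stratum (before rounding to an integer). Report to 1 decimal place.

152.3

Neyman allocation: nₕ = n·NₕSₕ / Σⱼ NⱼSⱼ.
Σ NⱼSⱼ = 12557·1390 + 538·1210 + 12533·631 = 2.6013533 × 10^7.
n_{E} = 227·12557·1390 / (2.6013533 × 10^7) = 152.3.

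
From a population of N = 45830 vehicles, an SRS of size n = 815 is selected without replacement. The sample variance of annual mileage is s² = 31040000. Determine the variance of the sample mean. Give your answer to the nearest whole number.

37409

Under SRS without replacement, Var(ȳ) = (1 − f)·s²/n with f = n/N = 815/45830 = 0.01778311.
Var(ȳ) = (1 − 0.01778311)·31040000/815 = 0.98221689·38085.89 = 37408.604.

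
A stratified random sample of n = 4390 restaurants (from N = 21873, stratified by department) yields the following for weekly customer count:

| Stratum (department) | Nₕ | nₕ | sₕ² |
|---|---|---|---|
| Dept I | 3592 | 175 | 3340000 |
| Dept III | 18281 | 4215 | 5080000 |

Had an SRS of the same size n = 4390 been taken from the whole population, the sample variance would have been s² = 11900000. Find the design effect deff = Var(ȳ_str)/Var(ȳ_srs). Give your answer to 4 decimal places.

Var(ȳ_str) = Σ Wₕ²(1−fₕ)sₕ²/nₕ with Wₕ = Nₕ/21873:
  Dept I: (3592/21873)²·(1−175/3592)·3340000/175 = 489.63564
  Dept III: (18281/21873)²·(1−4215/18281)·5080000/4215 = 647.76874
  → Var(ȳ_str) = 1137.4044.
Var(ȳ_srs) = (1 − 4390/21873)·11900000/4390 = 2166.6564.
deff = 1137.4044 / 2166.6564 = 0.5250.

0.5250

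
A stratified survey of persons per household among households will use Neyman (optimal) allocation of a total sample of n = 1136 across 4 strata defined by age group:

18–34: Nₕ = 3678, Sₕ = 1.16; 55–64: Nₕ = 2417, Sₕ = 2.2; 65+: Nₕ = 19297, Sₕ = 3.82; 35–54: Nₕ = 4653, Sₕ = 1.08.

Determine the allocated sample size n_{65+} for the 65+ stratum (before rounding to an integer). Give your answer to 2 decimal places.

948.10

Neyman allocation: nₕ = n·NₕSₕ / Σⱼ NⱼSⱼ.
Σ NⱼSⱼ = 3678·1.16 + 2417·2.2 + 19297·3.82 + 4653·1.08 = 88323.66.
n_{65+} = 1136·19297·3.82 / 88323.66 = 948.10.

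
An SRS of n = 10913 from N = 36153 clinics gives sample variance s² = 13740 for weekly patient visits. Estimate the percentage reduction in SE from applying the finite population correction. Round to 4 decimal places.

16.4450

f = n/N = 10913/36153 = 0.30185600.
SE_no-fpc = √(s²/n) = 1.1220735; SE_fpc = √((1−f)s²/n) = 0.93754861.
Ratio = √(1−f) = 0.83555012. Reduction = 100·(1 − 0.83555012) = 16.4450%.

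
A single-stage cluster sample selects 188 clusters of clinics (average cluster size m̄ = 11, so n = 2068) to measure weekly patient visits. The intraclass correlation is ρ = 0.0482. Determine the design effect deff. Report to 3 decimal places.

deff = 1 + (11 − 1)·0.0482 = 1 + 0.482 = 1.482.

1.482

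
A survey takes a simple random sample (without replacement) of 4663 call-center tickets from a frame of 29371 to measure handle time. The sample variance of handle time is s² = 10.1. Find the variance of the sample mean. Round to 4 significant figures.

0.001822

Under SRS without replacement, Var(ȳ) = (1 − f)·s²/n with f = n/N = 4663/29371 = 0.15876204.
Var(ȳ) = (1 − 0.15876204)·10.1/4663 = 0.84123796·0.0021659876 = 0.0018221109.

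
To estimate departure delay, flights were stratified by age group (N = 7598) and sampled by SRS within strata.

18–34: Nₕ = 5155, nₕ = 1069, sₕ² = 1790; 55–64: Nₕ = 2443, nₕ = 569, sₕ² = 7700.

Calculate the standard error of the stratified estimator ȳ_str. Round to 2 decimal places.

Var(ȳ_str) = Σₕ Wₕ²(1 − fₕ)sₕ²/nₕ with Wₕ = Nₕ/N, N = 7598.
18–34: Wₕ = 0.67846802; term = 0.67846802²·(1 − 0.20737148)·1790/1069 = 0.61094734.
55–64: Wₕ = 0.32153198; term = 0.32153198²·(1 − 0.23291036)·7700/569 = 1.0731809.
Sum = 1.6841282.
SE = √(1.6841282) = 1.30.

1.30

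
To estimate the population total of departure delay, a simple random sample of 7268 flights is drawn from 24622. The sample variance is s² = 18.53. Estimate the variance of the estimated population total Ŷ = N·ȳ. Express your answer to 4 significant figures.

1.089 × 10^6

Var(Ŷ) = N²·Var(ȳ) = N²·(1 − n/N)·s²/n.
f = 7268/24622 = 0.29518317; Var(ȳ) = 0.70481683·18.53/7268 = 0.0017969532.
Var(Ŷ) = 24622² · 0.0017969532 = 1.0893901 × 10^6.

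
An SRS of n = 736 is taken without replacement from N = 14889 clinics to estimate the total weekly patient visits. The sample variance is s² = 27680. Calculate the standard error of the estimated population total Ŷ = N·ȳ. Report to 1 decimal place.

Var(Ŷ) = N²·Var(ȳ) = N²·(1 − n/N)·s²/n.
f = 736/14889 = 0.04943247; Var(ȳ) = 0.95056753·27680/736 = 35.749605.
Var(Ŷ) = 14889² · 35.749605 = 7.9250554 × 10^9.
SE(Ŷ) = √(7.9250554 × 10^9) = 89022.8.

89022.8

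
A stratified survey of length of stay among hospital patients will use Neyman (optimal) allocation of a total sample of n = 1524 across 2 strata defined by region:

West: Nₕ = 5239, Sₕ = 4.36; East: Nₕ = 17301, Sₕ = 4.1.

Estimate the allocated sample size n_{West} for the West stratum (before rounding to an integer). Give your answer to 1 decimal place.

Neyman allocation: nₕ = n·NₕSₕ / Σⱼ NⱼSⱼ.
Σ NⱼSⱼ = 5239·4.36 + 17301·4.1 = 93776.14.
n_{West} = 1524·5239·4.36 / 93776.14 = 371.2.

371.2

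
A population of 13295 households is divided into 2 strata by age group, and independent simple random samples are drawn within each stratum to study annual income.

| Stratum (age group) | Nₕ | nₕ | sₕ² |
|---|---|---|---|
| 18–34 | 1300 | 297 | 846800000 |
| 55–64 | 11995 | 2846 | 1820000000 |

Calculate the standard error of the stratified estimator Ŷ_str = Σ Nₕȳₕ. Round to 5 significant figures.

8.5963 × 10^6

Var(Ŷ_str) = Σₕ Nₕ²(1 − fₕ)sₕ²/nₕ.
18–34: 1300²·(1 − 297/1300)·846800000/297 = 3.7176516 × 10^12.
55–64: 11995²·(1 − 2846/11995)·1820000000/2846 = 7.0179517 × 10^13.
Sum = 7.3897169 × 10^13.
SE = √(7.3897169 × 10^13) = 8.5963 × 10^6.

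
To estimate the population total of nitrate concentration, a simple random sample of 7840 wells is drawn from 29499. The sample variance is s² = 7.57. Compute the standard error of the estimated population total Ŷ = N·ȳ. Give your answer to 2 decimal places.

Var(Ŷ) = N²·Var(ȳ) = N²·(1 − n/N)·s²/n.
f = 7840/29499 = 0.26577172; Var(ȳ) = 0.73422828·7.57/7840 = 7.0894236 × 10^-4.
Var(Ŷ) = 29499² · (7.0894236 × 10^-4) = 616915.26.
SE(Ŷ) = √(616915.26) = 785.44.

785.44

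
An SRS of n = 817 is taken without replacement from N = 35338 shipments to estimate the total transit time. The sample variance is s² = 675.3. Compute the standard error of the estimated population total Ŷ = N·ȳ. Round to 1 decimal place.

Var(Ŷ) = N²·Var(ȳ) = N²·(1 − n/N)·s²/n.
f = 817/35338 = 0.02311959; Var(ȳ) = 0.97688041·675.3/817 = 0.80745085.
Var(Ŷ) = 35338² · 0.80745085 = 1.0083238 × 10^9.
SE(Ŷ) = √(1.0083238 × 10^9) = 31754.1.

31754.1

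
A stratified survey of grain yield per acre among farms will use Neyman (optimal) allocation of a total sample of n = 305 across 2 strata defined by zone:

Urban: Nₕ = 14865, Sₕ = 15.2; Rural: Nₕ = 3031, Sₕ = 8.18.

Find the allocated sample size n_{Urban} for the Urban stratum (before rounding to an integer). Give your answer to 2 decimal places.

274.84

Neyman allocation: nₕ = n·NₕSₕ / Σⱼ NⱼSⱼ.
Σ NⱼSⱼ = 14865·15.2 + 3031·8.18 = 250741.58.
n_{Urban} = 305·14865·15.2 / 250741.58 = 274.84.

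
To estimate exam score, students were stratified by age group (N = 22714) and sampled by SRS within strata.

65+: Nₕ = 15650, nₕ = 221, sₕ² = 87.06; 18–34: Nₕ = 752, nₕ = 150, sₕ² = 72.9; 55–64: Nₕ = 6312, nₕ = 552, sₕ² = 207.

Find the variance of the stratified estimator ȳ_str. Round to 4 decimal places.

Var(ȳ_str) = Σₕ Wₕ²(1 − fₕ)sₕ²/nₕ with Wₕ = Nₕ/N, N = 22714.
65+: Wₕ = 0.68900238; term = 0.68900238²·(1 − 0.01412141)·87.06/221 = 0.18437043.
18–34: Wₕ = 0.03310733; term = 0.03310733²·(1 − 0.19946809)·72.9/150 = 4.2644533 × 10^-4.
55–64: Wₕ = 0.27789029; term = 0.27789029²·(1 − 0.08745247)·207/552 = 0.026426126.
Sum = 0.211223.

0.2112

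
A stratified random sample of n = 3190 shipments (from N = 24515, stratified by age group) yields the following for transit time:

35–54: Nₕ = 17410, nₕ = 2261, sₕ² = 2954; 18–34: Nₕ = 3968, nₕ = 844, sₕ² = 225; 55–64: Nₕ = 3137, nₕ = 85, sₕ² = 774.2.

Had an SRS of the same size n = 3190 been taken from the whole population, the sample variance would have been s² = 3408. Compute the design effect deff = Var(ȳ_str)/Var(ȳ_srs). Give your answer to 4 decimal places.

0.7790

Var(ȳ_str) = Σ Wₕ²(1−fₕ)sₕ²/nₕ with Wₕ = Nₕ/24515:
  35–54: (17410/24515)²·(1−2261/17410)·2954/2261 = 0.57336195
  18–34: (3968/24515)²·(1−844/3968)·225/844 = 0.0054986866
  55–64: (3137/24515)²·(1−85/3137)·774.2/85 = 0.1451007
  → Var(ȳ_str) = 0.72396134.
Var(ȳ_srs) = (1 − 3190/24515)·3408/3190 = 0.92932163.
deff = 0.72396134 / 0.92932163 = 0.7790.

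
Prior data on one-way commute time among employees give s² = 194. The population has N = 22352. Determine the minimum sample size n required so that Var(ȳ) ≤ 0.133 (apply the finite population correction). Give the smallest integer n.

1370

Without fpc, n₀ = s²/D = 194/0.133 = 1458.6466.
With fpc, (1 − n/N)·s²/n ≤ D requires n ≥ n₀/(1 + n₀/N) = 1458.6466/(1 + 1458.6466/22352) = 1369.2895.
Rounding up, n = 1370.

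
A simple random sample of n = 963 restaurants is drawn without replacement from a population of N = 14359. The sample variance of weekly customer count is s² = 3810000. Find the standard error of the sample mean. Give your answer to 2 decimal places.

Under SRS without replacement, Var(ȳ) = (1 − f)·s²/n with f = n/N = 963/14359 = 0.06706595.
Var(ȳ) = (1 − 0.06706595)·3810000/963 = 0.93293405·3956.3863 = 3691.0475.
SE(ȳ) = √(3691.0475) = 60.75.

60.75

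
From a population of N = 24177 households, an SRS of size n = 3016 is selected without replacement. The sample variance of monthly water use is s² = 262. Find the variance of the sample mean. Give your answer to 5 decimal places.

Under SRS without replacement, Var(ȳ) = (1 − f)·s²/n with f = n/N = 3016/24177 = 0.12474666.
Var(ȳ) = (1 − 0.12474666)·262/3016 = 0.87525334·0.086870027 = 0.076033281.

0.07603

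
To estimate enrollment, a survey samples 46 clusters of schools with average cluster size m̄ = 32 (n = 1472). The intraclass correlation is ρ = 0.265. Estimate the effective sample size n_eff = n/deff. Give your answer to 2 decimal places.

159.74

deff = 1 + (32 − 1)·0.265 = 1 + 8.215 = 9.215.
n_eff = 1472 / 9.215 = 159.74.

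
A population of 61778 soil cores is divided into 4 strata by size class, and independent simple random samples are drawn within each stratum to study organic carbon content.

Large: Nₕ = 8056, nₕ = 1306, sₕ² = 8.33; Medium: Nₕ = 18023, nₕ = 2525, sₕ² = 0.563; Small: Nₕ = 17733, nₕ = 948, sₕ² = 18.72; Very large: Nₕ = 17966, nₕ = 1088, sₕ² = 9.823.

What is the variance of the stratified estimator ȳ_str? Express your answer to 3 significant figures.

0.00236

Var(ȳ_str) = Σₕ Wₕ²(1 − fₕ)sₕ²/nₕ with Wₕ = Nₕ/N, N = 61778.
Large: Wₕ = 0.13040241; term = 0.13040241²·(1 − 0.16211519)·8.33/1306 = 9.0877708 × 10^-5.
Medium: Wₕ = 0.29173816; term = 0.29173816²·(1 − 0.14009876)·0.563/2525 = 1.6318569 × 10^-5.
Small: Wₕ = 0.28704393; term = 0.28704393²·(1 − 0.05345965)·18.72/948 = 0.0015400449.
Very large: Wₕ = 0.29081550; term = 0.29081550²·(1 − 0.06055883)·9.823/1088 = 7.1733156 × 10^-4.
Sum = 0.0023645727.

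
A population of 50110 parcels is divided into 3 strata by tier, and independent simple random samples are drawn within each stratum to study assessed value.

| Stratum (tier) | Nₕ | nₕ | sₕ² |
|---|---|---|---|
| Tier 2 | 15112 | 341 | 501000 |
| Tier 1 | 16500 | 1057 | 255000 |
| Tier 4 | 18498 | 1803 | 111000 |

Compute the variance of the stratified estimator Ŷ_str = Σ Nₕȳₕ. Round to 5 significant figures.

Var(Ŷ_str) = Σₕ Nₕ²(1 − fₕ)sₕ²/nₕ.
Tier 2: 15112²·(1 − 341/15112)·501000/341 = 3.279557 × 10^11.
Tier 1: 16500²·(1 − 1057/16500)·255000/1057 = 6.1472491 × 10^10.
Tier 4: 18498²·(1 − 1803/18498)·111000/1803 = 1.9012466 × 10^10.
Sum = 4.0844066 × 10^11.

4.0844 × 10^11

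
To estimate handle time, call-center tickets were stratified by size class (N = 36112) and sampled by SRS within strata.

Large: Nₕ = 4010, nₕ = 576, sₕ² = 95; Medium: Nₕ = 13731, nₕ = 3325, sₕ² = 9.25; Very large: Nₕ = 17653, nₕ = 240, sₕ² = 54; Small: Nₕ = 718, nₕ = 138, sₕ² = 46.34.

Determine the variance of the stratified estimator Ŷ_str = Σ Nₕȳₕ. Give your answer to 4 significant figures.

7.197 × 10^7

Var(Ŷ_str) = Σₕ Nₕ²(1 − fₕ)sₕ²/nₕ.
Large: 4010²·(1 − 576/4010)·95/576 = 2.2711498 × 10^6.
Medium: 13731²·(1 − 3325/13731)·9.25/3325 = 397499.03.
Very large: 17653²·(1 − 240/17653)·54/240 = 6.916313 × 10^7.
Small: 718²·(1 − 138/718)·46.34/138 = 139839.34.
Sum = 7.1971618 × 10^7.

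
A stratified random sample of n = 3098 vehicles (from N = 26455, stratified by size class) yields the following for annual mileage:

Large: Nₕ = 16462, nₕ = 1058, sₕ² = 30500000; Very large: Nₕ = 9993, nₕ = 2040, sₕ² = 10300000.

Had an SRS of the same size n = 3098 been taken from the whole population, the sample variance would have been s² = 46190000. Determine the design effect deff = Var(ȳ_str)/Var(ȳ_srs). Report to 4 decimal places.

Var(ȳ_str) = Σ Wₕ²(1−fₕ)sₕ²/nₕ with Wₕ = Nₕ/26455:
  Large: (16462/26455)²·(1−1058/16462)·30500000/1058 = 10445.152
  Very large: (9993/26455)²·(1−2040/9993)·10300000/2040 = 573.34812
  → Var(ȳ_str) = 11018.5.
Var(ȳ_srs) = (1 − 3098/26455)·46190000/3098 = 13163.635.
deff = 11018.5 / 13163.635 = 0.8370.

0.8370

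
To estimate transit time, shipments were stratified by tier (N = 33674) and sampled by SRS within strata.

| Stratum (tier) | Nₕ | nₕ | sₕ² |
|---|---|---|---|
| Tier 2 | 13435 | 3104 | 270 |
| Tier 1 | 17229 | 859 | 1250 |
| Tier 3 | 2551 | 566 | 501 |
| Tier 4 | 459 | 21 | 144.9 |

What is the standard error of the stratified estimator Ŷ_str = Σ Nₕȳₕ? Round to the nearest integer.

20697

Var(Ŷ_str) = Σₕ Nₕ²(1 − fₕ)sₕ²/nₕ.
Tier 2: 13435²·(1 − 3104/13435)·270/3104 = 1.2073191 × 10^7.
Tier 1: 17229²·(1 − 859/17229)·1250/859 = 4.1041724 × 10^8.
Tier 3: 2551²·(1 − 566/2551)·501/566 = 4.4822107 × 10^6.
Tier 4: 459²·(1 − 21/459)·144.9/21 = 1.3871898 × 10^6.
Sum = 4.2835983 × 10^8.
SE = √(4.2835983 × 10^8) = 20697.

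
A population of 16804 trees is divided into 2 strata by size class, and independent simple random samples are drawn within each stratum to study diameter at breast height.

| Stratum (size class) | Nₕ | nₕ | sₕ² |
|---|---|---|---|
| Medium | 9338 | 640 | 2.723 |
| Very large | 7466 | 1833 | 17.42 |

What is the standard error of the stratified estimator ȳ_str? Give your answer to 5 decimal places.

0.05137

Var(ȳ_str) = Σₕ Wₕ²(1 − fₕ)sₕ²/nₕ with Wₕ = Nₕ/N, N = 16804.
Medium: Wₕ = 0.55570102; term = 0.55570102²·(1 − 0.06853716)·2.723/640 = 0.0012238145.
Very large: Wₕ = 0.44429898; term = 0.44429898²·(1 − 0.24551299)·17.42/1833 = 0.001415429.
Sum = 0.0026392435.
SE = √(0.0026392435) = 0.05137.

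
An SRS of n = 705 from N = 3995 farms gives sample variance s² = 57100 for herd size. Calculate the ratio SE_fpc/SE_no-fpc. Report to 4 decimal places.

f = n/N = 705/3995 = 0.17647059.
SE_no-fpc = √(s²/n) = 8.999606; SE_fpc = √((1−f)s²/n) = 8.1670093.
Ratio = √(1−f) = 0.90748521.

0.9075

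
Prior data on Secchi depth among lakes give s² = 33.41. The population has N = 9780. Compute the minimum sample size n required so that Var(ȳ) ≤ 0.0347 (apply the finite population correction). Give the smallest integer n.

877

Without fpc, n₀ = s²/D = 33.41/0.0347 = 962.8242.
With fpc, (1 − n/N)·s²/n ≤ D requires n ≥ n₀/(1 + n₀/N) = 962.8242/(1 + 962.8242/9780) = 876.5312.
Rounding up, n = 877.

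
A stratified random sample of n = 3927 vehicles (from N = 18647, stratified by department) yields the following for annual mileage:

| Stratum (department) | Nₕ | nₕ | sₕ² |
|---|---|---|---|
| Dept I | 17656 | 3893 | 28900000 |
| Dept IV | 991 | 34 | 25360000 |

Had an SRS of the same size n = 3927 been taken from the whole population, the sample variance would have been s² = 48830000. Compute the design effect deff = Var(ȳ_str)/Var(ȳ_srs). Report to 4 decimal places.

Var(ȳ_str) = Σ Wₕ²(1−fₕ)sₕ²/nₕ with Wₕ = Nₕ/18647:
  Dept I: (17656/18647)²·(1−3893/17656)·28900000/3893 = 5188.0115
  Dept IV: (991/18647)²·(1−34/991)·25360000/34 = 2034.4077
  → Var(ȳ_str) = 7222.4192.
Var(ȳ_srs) = (1 − 3927/18647)·48830000/3927 = 9815.7765.
deff = 7222.4192 / 9815.7765 = 0.7358.

0.7358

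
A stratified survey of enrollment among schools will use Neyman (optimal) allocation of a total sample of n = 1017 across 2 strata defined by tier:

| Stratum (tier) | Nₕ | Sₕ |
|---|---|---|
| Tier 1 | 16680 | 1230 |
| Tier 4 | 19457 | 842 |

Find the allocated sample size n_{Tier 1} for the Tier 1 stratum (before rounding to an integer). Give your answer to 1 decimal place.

565.5

Neyman allocation: nₕ = n·NₕSₕ / Σⱼ NⱼSⱼ.
Σ NⱼSⱼ = 16680·1230 + 19457·842 = 3.6899194 × 10^7.
n_{Tier 1} = 1017·16680·1230 / (3.6899194 × 10^7) = 565.5.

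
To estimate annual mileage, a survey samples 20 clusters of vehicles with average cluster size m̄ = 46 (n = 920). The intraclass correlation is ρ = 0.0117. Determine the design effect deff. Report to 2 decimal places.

deff = 1 + (46 − 1)·0.0117 = 1 + 0.5265 = 1.5265.

1.53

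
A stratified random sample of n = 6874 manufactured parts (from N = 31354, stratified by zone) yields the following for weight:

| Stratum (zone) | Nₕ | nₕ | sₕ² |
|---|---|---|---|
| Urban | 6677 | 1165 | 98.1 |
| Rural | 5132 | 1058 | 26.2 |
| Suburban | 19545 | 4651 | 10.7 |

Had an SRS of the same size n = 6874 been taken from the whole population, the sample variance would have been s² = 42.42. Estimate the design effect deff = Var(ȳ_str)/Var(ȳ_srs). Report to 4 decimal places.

Var(ȳ_str) = Σ Wₕ²(1−fₕ)sₕ²/nₕ with Wₕ = Nₕ/31354:
  Urban: (6677/31354)²·(1−1165/6677)·98.1/1165 = 0.0031524467
  Rural: (5132/31354)²·(1−1058/5132)·26.2/1058 = 5.2666855 × 10^-4
  Suburban: (19545/31354)²·(1−4651/19545)·10.7/4651 = 6.8123751 × 10^-4
  → Var(ȳ_str) = 0.0043603528.
Var(ȳ_srs) = (1 − 6874/31354)·42.42/6874 = 0.004818142.
deff = 0.0043603528 / 0.004818142 = 0.9050.

0.9050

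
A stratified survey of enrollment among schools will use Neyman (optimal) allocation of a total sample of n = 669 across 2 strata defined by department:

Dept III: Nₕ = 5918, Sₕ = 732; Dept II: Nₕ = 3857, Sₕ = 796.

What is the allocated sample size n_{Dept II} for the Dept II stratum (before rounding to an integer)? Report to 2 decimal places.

Neyman allocation: nₕ = n·NₕSₕ / Σⱼ NⱼSⱼ.
Σ NⱼSⱼ = 5918·732 + 3857·796 = 7.402148 × 10^6.
n_{Dept II} = 669·3857·796 / (7.402148 × 10^6) = 277.48.

277.48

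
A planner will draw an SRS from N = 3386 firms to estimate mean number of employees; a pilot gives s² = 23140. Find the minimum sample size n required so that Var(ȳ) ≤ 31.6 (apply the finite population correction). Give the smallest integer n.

Without fpc, n₀ = s²/D = 23140/31.6 = 732.2785.
With fpc, (1 − n/N)·s²/n ≤ D requires n ≥ n₀/(1 + n₀/N) = 732.2785/(1 + 732.2785/3386) = 602.0707.
Rounding up, n = 603.

603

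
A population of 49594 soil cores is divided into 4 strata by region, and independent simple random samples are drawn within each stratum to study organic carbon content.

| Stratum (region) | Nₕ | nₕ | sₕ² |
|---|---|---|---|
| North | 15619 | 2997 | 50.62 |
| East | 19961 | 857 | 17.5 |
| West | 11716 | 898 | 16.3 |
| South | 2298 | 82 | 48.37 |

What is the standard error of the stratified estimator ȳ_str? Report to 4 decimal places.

0.0817

Var(ȳ_str) = Σₕ Wₕ²(1 − fₕ)sₕ²/nₕ with Wₕ = Nₕ/N, N = 49594.
North: Wₕ = 0.31493729; term = 0.31493729²·(1 − 0.19188168)·50.62/2997 = 0.0013538125.
East: Wₕ = 0.40248820; term = 0.40248820²·(1 − 0.04293372)·17.5/857 = 0.003165961.
West: Wₕ = 0.23623825; term = 0.23623825²·(1 − 0.07664732)·16.3/898 = 9.3536116 × 10^-4.
South: Wₕ = 0.04633625; term = 0.04633625²·(1 − 0.03568320)·48.37/82 = 0.0012213039.
Sum = 0.0066764386.
SE = √(0.0066764386) = 0.0817.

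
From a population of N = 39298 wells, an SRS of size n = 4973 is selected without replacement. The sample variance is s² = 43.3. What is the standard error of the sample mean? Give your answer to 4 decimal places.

0.0872

Under SRS without replacement, Var(ȳ) = (1 − f)·s²/n with f = n/N = 4973/39298 = 0.12654588.
Var(ȳ) = (1 − 0.12654588)·43.3/4973 = 0.87345412·0.0087070179 = 0.0076051807.
SE(ȳ) = √(0.0076051807) = 0.0872.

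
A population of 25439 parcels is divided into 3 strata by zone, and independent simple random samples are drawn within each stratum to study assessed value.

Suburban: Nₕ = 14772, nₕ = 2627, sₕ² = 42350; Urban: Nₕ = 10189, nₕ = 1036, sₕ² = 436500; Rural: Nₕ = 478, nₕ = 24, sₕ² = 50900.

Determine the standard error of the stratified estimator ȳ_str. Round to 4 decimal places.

8.1178

Var(ȳ_str) = Σₕ Wₕ²(1 − fₕ)sₕ²/nₕ with Wₕ = Nₕ/N, N = 25439.
Suburban: Wₕ = 0.58068320; term = 0.58068320²·(1 − 0.17783645)·42350/2627 = 4.4692031.
Urban: Wₕ = 0.40052675; term = 0.40052675²·(1 − 0.10167828)·436500/1036 = 60.718278.
Rural: Wₕ = 0.01879005; term = 0.01879005²·(1 − 0.05020921)·50900/24 = 0.7111975.
Sum = 65.898679.
SE = √(65.898679) = 8.1178.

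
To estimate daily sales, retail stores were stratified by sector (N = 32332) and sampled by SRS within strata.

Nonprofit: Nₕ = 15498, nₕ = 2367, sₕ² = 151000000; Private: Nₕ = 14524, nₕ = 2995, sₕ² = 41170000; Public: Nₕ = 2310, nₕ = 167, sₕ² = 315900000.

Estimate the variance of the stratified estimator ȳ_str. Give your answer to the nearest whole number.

Var(ȳ_str) = Σₕ Wₕ²(1 − fₕ)sₕ²/nₕ with Wₕ = Nₕ/N, N = 32332.
Nonprofit: Wₕ = 0.47933935; term = 0.47933935²·(1 − 0.15272938)·151000000/2367 = 12419.011.
Private: Wₕ = 0.44921440; term = 0.44921440²·(1 − 0.20621041)·41170000/2995 = 2201.8959.
Public: Wₕ = 0.07144625; term = 0.07144625²·(1 − 0.07229437)·315900000/167 = 8957.8166.
Sum = 23578.724.

23579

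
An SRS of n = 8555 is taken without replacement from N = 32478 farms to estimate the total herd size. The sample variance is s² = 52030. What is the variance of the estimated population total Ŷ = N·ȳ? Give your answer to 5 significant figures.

4.7254 × 10^9

Var(Ŷ) = N²·Var(ȳ) = N²·(1 − n/N)·s²/n.
f = 8555/32478 = 0.26340908; Var(ȳ) = 0.73659092·52030/8555 = 4.479816.
Var(Ŷ) = 32478² · 4.479816 = 4.7254017 × 10^9.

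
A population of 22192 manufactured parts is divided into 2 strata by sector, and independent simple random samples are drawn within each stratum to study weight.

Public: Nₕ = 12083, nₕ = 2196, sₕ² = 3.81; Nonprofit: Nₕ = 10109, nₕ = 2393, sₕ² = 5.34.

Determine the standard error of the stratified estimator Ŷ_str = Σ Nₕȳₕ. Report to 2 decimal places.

617.52

Var(Ŷ_str) = Σₕ Nₕ²(1 − fₕ)sₕ²/nₕ.
Public: 12083²·(1 − 2196/12083)·3.81/2196 = 207267.85.
Nonprofit: 10109²·(1 − 2393/10109)·5.34/2393 = 174060.
Sum = 381327.85.
SE = √(381327.85) = 617.52.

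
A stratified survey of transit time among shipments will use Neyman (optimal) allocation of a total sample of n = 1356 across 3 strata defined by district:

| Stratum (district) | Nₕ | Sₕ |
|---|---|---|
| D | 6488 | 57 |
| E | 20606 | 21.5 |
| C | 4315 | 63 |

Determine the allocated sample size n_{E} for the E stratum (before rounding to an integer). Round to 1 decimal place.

553.8

Neyman allocation: nₕ = n·NₕSₕ / Σⱼ NⱼSⱼ.
Σ NⱼSⱼ = 6488·57 + 20606·21.5 + 4315·63 = 1.08469 × 10^6.
n_{E} = 1356·20606·21.5 / (1.08469 × 10^6) = 553.8.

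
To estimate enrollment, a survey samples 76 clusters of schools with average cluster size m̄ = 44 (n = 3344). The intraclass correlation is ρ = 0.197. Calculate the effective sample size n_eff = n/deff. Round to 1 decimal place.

353.1

deff = 1 + (44 − 1)·0.197 = 1 + 8.471 = 9.471.
n_eff = 3344 / 9.471 = 353.1.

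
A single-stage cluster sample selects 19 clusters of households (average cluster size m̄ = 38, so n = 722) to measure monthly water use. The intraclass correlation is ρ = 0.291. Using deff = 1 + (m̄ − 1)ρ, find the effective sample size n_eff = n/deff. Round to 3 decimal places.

deff = 1 + (38 − 1)·0.291 = 1 + 10.767 = 11.767.
n_eff = 722 / 11.767 = 61.358.

61.358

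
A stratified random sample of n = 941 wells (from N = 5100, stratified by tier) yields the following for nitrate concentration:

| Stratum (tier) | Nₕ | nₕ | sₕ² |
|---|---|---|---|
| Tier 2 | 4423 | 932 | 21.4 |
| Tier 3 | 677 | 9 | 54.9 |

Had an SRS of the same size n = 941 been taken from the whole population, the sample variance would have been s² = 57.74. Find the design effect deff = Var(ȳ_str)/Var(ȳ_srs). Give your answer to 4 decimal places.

Var(ȳ_str) = Σ Wₕ²(1−fₕ)sₕ²/nₕ with Wₕ = Nₕ/5100:
  Tier 2: (4423/5100)²·(1−932/4423)·21.4/932 = 0.013630893
  Tier 3: (677/5100)²·(1−9/677)·54.9/9 = 0.10606073
  → Var(ȳ_str) = 0.11969162.
Var(ȳ_srs) = (1 − 941/5100)·57.74/941 = 0.050038686.
deff = 0.11969162 / 0.050038686 = 2.3920.

2.3920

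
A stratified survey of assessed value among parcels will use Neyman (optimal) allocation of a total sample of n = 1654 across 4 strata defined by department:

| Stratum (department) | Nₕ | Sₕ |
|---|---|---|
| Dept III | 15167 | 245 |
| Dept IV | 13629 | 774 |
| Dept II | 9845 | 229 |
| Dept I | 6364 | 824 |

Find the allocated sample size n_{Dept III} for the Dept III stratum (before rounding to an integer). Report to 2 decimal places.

Neyman allocation: nₕ = n·NₕSₕ / Σⱼ NⱼSⱼ.
Σ NⱼSⱼ = 15167·245 + 13629·774 + 9845·229 + 6364·824 = 2.1763202 × 10^7.
n_{Dept III} = 1654·15167·245 / (2.1763202 × 10^7) = 282.41.

282.41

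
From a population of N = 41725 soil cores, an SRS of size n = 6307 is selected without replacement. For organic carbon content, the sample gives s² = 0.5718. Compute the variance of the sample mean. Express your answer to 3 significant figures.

Under SRS without replacement, Var(ȳ) = (1 − f)·s²/n with f = n/N = 6307/41725 = 0.15115638.
Var(ȳ) = (1 − 0.15115638)·0.5718/6307 = 0.84884362·9.066117 × 10^-5 = 7.6957156 × 10^-5.

7.70 × 10^-5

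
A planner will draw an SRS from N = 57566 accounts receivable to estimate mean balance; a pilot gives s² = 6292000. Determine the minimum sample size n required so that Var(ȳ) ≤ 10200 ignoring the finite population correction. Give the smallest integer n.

617

Without fpc, n₀ = s²/D = 6292000/10200 = 616.8627.
Rounding up, n = 617.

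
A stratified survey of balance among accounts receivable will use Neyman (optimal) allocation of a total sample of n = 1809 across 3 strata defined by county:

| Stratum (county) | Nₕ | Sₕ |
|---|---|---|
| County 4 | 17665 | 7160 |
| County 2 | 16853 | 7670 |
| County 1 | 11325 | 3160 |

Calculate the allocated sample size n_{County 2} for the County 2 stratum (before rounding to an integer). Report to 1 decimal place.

Neyman allocation: nₕ = n·NₕSₕ / Σⱼ NⱼSⱼ.
Σ NⱼSⱼ = 17665·7160 + 16853·7670 + 11325·3160 = 2.9153091 × 10^8.
n_{County 2} = 1809·16853·7670 / (2.9153091 × 10^8) = 802.1.

802.1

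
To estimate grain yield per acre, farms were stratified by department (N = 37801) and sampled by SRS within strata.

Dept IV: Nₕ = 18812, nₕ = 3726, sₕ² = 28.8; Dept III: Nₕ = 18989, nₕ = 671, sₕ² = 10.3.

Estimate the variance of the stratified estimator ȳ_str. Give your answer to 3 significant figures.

0.00527

Var(ȳ_str) = Σₕ Wₕ²(1 − fₕ)sₕ²/nₕ with Wₕ = Nₕ/N, N = 37801.
Dept IV: Wₕ = 0.49765879; term = 0.49765879²·(1 − 0.19806506)·28.8/3726 = 0.0015351547.
Dept III: Wₕ = 0.50234121; term = 0.50234121²·(1 − 0.03533625)·10.3/671 = 0.0037367004.
Sum = 0.0052718551.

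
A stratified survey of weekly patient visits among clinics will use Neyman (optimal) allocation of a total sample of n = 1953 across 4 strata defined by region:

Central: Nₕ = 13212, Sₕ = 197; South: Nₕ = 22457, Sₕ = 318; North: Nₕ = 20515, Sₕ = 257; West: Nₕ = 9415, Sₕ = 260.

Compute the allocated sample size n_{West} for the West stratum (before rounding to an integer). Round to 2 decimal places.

273.74

Neyman allocation: nₕ = n·NₕSₕ / Σⱼ NⱼSⱼ.
Σ NⱼSⱼ = 13212·197 + 22457·318 + 20515·257 + 9415·260 = 1.7464345 × 10^7.
n_{West} = 1953·9415·260 / (1.7464345 × 10^7) = 273.74.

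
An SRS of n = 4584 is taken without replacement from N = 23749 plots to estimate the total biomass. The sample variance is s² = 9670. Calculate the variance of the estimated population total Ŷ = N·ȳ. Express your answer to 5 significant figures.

Var(Ŷ) = N²·Var(ȳ) = N²·(1 − n/N)·s²/n.
f = 4584/23749 = 0.19301865; Var(ȳ) = 0.80698135·9670/4584 = 1.7023363.
Var(Ŷ) = 23749² · 1.7023363 = 9.6014321 × 10^8.

9.6014 × 10^8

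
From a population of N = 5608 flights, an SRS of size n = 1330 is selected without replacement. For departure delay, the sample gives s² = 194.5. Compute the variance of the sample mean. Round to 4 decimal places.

0.1116

Under SRS without replacement, Var(ȳ) = (1 − f)·s²/n with f = n/N = 1330/5608 = 0.23716120.
Var(ȳ) = (1 − 0.23716120)·194.5/1330 = 0.76283880·0.1462406 = 0.11155801.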